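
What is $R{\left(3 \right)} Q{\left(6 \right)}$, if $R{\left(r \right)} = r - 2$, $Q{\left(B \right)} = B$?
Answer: $6$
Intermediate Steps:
$R{\left(r \right)} = -2 + r$
$R{\left(3 \right)} Q{\left(6 \right)} = \left(-2 + 3\right) 6 = 1 \cdot 6 = 6$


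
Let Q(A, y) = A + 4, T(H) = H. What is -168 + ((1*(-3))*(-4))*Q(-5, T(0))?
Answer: -180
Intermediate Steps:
Q(A, y) = 4 + A
-168 + ((1*(-3))*(-4))*Q(-5, T(0)) = -168 + ((1*(-3))*(-4))*(4 - 5) = -168 - 3*(-4)*(-1) = -168 + 12*(-1) = -168 - 12 = -180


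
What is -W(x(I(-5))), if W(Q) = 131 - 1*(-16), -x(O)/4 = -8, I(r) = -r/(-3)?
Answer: -147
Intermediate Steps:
I(r) = r/3 (I(r) = -r*(-1)/3 = -(-1)*r/3 = r/3)
x(O) = 32 (x(O) = -4*(-8) = 32)
W(Q) = 147 (W(Q) = 131 + 16 = 147)
-W(x(I(-5))) = -1*147 = -147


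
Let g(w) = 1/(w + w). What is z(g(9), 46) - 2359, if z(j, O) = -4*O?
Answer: -2543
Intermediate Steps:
g(w) = 1/(2*w)
z(g(9), 46) - 2359 = -4*46 - 2359 = -184 - 2359 = -2543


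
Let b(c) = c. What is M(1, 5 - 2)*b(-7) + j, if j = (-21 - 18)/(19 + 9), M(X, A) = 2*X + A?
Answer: -1019/28 ≈ -36.393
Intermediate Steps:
M(X, A) = A + 2*X
j = -39/28 ≈ -1.3929
M(1, 5 - 2)*b(-7) + j = ((5 - 2) + 2*1)*(-7) - 39/28 = (3 + 2)*(-7) - 39/28 = 5*(-7) - 39/28 = -35 - 39/28 = -1019/28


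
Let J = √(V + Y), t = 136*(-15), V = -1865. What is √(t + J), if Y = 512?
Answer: √(-2040 + I*√1353) ≈ 0.4072 + 45.168*I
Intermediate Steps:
t = -2040
J = I*√1353 (J = √(-1865 + 512) = √(-1353) = I*√1353 ≈ 36.783*I)
√(t + J) = √(-2040 + I*√1353)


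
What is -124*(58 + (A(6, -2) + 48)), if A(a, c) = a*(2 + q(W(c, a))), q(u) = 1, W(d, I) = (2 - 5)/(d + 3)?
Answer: -15376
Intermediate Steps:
W(d, I) = -3/(3 + d)
A(a, c) = 3*a (A(a, c) = a*(2 + 1) = a*3 = 3*a)
-124*(58 + (A(6, -2) + 48)) = -124*(58 + (3*6 + 48)) = -124*(58 + (18 + 48)) = -124*(58 + 66) = -124*124 = -15376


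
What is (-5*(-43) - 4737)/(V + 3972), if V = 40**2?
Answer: -323/398 ≈ -0.81156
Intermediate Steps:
V = 1600
(-5*(-43) - 4737)/(V + 3972) = (-5*(-43) - 4737)/(1600 + 3972) = (215 - 4737)/5572 = -4522*1/5572 = -323/398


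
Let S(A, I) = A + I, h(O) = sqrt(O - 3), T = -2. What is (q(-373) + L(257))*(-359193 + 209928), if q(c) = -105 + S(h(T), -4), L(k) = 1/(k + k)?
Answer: 8362571625/514 - 149265*I*sqrt(5) ≈ 1.627e+7 - 3.3377e+5*I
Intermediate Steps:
L(k) = 1/(2*k)
h(O) = sqrt(-3 + O)
q(c) = -109 + I*sqrt(5) (q(c) = -105 + (sqrt(-3 - 2) - 4) = -105 + (sqrt(-5) - 4) = -105 + (I*sqrt(5) - 4) = -105 + (-4 + I*sqrt(5)) = -109 + I*sqrt(5))
(q(-373) + L(257))*(-359193 + 209928) = ((-109 + I*sqrt(5)) + (1/2)/257)*(-359193 + 209928) = ((-109 + I*sqrt(5)) + (1/2)*(1/257))*(-149265) = ((-109 + I*sqrt(5)) + 1/514)*(-149265) = (-56025/514 + I*sqrt(5))*(-149265) = 8362571625/514 - 149265*I*sqrt(5)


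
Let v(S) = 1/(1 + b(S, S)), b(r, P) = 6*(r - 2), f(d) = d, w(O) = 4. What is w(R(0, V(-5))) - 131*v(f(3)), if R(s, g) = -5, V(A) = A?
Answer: -103/7 ≈ -14.714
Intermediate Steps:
b(r, P) = -12 + 6*r (b(r, P) = 6*(-2 + r) = -12 + 6*r)
v(S) = 1/(-11 + 6*S) (v(S) = 1/(1 + (-12 + 6*S)) = 1/(-11 + 6*S))
w(R(0, V(-5))) - 131*v(f(3)) = 4 - 131/(-11 + 6*3) = 4 - 131/(-11 + 18) = 4 - 131/7 = -103/7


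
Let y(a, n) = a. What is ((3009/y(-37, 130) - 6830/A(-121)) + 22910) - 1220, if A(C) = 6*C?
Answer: 290352478/13431 ≈ 21618.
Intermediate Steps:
((3009/y(-37, 130) - 6830/A(-121)) + 22910) - 1220 = ((3009/(-37) - 6830/(6*(-121))) + 22910) - 1220 = ((3009*(-1/37) - 6830/(-726)) + 22910) - 1220 = ((-3009/37 - 6830*(-1/726)) + 22910) - 1220 = ((-3009/37 + 3415/363) + 22910) - 1220 = (-965912/13431 + 22910) - 1220 = 306738298/13431 - 1220 = 290352478/13431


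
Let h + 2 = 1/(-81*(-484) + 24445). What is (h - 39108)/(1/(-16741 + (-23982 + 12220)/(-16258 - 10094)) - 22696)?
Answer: 549076433361025115/318635611592102864 ≈ 1.7232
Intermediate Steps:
h = -127297/63649 (h = -2 + 1/(-81*(-484) + 24445) = -2 + 1/(39204 + 24445) = -2 + 1/63649 = -127297/63649 ≈ -2.0000)
(h - 39108)/(1/(-16741 + (-23982 + 12220)/(-16258 - 10094)) - 22696) = (-127297/63649 - 39108)/(1/(-16741 + (-23982 + 12220)/(-16258 - 10094)) - 22696) = -2489312389/(63649*(1/(-16741 - 11762/(-26352)) - 22696)) = -2489312389/(63649*(1/(-16741 - 11762*(-1/26352)) - 22696)) = -2489312389/(63649*(1/(-16741 + 5881/13176) - 22696)) = -2489312389/(63649*(1/(-220573535/13176) - 22696)) = -2489312389/(63649*(-13176/220573535 - 22696)) = -2489312389/(63649*(-5006136963536/220573535)) = -2489312389/63649*(-220573535/5006136963536) = 549076433361025115/318635611592102864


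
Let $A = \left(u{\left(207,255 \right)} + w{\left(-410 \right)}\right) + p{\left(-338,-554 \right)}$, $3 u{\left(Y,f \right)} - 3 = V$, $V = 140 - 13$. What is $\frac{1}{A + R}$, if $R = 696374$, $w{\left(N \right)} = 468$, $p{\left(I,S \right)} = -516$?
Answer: $\frac{3}{2089108} \approx 1.436 \cdot 10^{-6}$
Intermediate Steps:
$V = 127$
$u{\left(Y,f \right)} = \frac{130}{3}$ ($u{\left(Y,f \right)} = 1 + \frac{1}{3} \cdot 127 = 1 + \frac{127}{3} = \frac{130}{3}$)
$A = - \frac{14}{3}$ ($A = \left(\frac{130}{3} + 468\right) - 516 = \frac{1534}{3} - 516 = - \frac{14}{3} \approx -4.6667$)
$\frac{1}{A + R} = \frac{1}{- \frac{14}{3} + 696374} = \frac{1}{\frac{2089108}{3}} = \frac{3}{2089108}$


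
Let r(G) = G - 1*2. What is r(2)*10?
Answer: 0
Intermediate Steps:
r(G) = -2 + G (r(G) = G - 2 = -2 + G)
r(2)*10 = (-2 + 2)*10 = 0*10 = 0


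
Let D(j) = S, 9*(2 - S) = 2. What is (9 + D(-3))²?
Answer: 9409/81 ≈ 116.16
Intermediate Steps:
S = 16/9 (S = 2 - ⅑*2 = 2 - 2/9 = 16/9 ≈ 1.7778)
D(j) = 16/9
(9 + D(-3))² = (9 + 16/9)² = (97/9)² = 9409/81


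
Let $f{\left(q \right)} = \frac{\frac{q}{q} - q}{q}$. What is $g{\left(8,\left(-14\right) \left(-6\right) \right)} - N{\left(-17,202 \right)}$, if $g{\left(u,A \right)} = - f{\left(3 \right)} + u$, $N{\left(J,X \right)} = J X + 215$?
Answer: $\frac{9683}{3} \approx 3227.7$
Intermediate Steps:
$N{\left(J,X \right)} = 215 + J X$
$f{\left(q \right)} = \frac{1 - q}{q}$
$g{\left(u,A \right)} = \frac{2}{3} + u$ ($g{\left(u,A \right)} = - \frac{1 - 3}{3} + u = - \frac{-2}{3} + u = \left(-1\right) \left(- \frac{2}{3}\right) + u = \frac{2}{3} + u$)
$g{\left(8,\left(-14\right) \left(-6\right) \right)} - N{\left(-17,202 \right)} = \left(\frac{2}{3} + 8\right) - \left(215 - 3434\right) = \frac{26}{3} - \left(215 - 3434\right) = \frac{26}{3} - -3219 = \frac{26}{3} + 3219 = \frac{9683}{3}$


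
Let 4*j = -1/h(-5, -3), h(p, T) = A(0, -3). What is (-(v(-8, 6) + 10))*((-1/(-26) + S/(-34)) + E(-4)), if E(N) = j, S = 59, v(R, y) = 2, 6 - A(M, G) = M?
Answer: 9221/442 ≈ 20.862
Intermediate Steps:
A(M, G) = 6 - M
h(p, T) = 6 (h(p, T) = 6 - 1*0 = 6 + 0 = 6)
j = -1/24 (j = (-1/6)/4 = (-1*1/6)/4 = (1/4)*(-1/6) = -1/24 ≈ -0.041667)
E(N) = -1/24
(-(v(-8, 6) + 10))*((-1/(-26) + S/(-34)) + E(-4)) = (-(2 + 10))*((-1/(-26) + 59/(-34)) - 1/24) = (-1*12)*((-1*(-1/26) + 59*(-1/34)) - 1/24) = -12*((1/26 - 59/34) - 1/24) = -12*(-375/221 - 1/24) = -12*(-9221/5304) = 9221/442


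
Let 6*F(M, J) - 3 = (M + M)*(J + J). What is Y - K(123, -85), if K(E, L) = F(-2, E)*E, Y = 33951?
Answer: 108123/2 ≈ 54062.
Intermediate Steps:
F(M, J) = ½ + 2*J*M/3 (F(M, J) = ½ + ((M + M)*(J + J))/6 = ½ + ((2*M)*(2*J))/6 = ½ + (4*J*M)/6 = ½ + 2*J*M/3)
K(E, L) = E*(½ - 4*E/3) (K(E, L) = (½ + (⅔)*E*(-2))*E = (½ - 4*E/3)*E = E*(½ - 4*E/3))
Y - K(123, -85) = 33951 - 123*(3 - 8*123)/6 = 33951 - 123*(3 - 984)/6 = 33951 - 123*(-981)/6 = 33951 - 1*(-40221/2) = 33951 + 40221/2 = 108123/2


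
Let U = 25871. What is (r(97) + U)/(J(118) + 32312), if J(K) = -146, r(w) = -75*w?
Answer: 9298/16083 ≈ 0.57813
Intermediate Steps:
(r(97) + U)/(J(118) + 32312) = (-75*97 + 25871)/(-146 + 32312) = (-7275 + 25871)/32166 = 18596*(1/32166) = 9298/16083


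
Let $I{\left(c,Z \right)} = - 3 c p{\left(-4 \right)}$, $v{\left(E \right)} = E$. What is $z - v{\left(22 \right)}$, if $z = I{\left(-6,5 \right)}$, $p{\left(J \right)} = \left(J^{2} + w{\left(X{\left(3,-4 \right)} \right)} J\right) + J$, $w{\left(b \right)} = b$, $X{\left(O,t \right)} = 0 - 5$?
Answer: $554$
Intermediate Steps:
$X{\left(O,t \right)} = -5$ ($X{\left(O,t \right)} = 0 - 5 = -5$)
$p{\left(J \right)} = J^{2} - 4 J$ ($p{\left(J \right)} = \left(J^{2} - 5 J\right) + J = J^{2} - 4 J$)
$I{\left(c,Z \right)} = - 96 c$ ($I{\left(c,Z \right)} = - 3 c \left(- 4 \left(-4 - 4\right)\right) = - 3 c \left(\left(-4\right) \left(-8\right)\right) = - 3 c 32 = - 96 c$)
$z = 576$ ($z = \left(-96\right) \left(-6\right) = 576$)
$z - v{\left(22 \right)} = 576 - 22 = 554$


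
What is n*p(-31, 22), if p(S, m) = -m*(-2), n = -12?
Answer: -528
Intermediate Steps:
p(S, m) = 2*m
n*p(-31, 22) = -24*22 = -12*44 = -528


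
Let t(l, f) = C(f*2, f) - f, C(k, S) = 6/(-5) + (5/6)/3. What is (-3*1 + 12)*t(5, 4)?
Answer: -443/10 ≈ -44.300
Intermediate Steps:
C(k, S) = -83/90 (C(k, S) = 6*(-1/5) + (5*(1/6))*(1/3) = -6/5 + (5/6)*(1/3) = -6/5 + 5/18 = -83/90)
t(l, f) = -83/90 - f
(-3*1 + 12)*t(5, 4) = (-3*1 + 12)*(-83/90 - 1*4) = (-3 + 12)*(-83/90 - 4) = 9*(-443/90) = -443/10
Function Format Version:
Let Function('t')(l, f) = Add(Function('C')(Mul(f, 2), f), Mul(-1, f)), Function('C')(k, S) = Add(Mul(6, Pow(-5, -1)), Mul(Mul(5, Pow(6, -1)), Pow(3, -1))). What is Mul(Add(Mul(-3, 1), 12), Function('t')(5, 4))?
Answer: Rational(-443, 10) ≈ -44.300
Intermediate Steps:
Function('C')(k, S) = Rational(-83, 90) (Function('C')(k, S) = Add(Mul(6, Rational(-1, 5)), Mul(Mul(5, Rational(1, 6)), Rational(1, 3))) = Add(Rational(-6, 5), Mul(Rational(5, 6), Rational(1, 3))) = Add(Rational(-6, 5), Rational(5, 18)) = Rational(-83, 90))
Function('t')(l, f) = Add(Rational(-83, 90), Mul(-1, f))
Mul(Add(Mul(-3, 1), 12), Function('t')(5, 4)) = Mul(Add(Mul(-3, 1), 12), Add(Rational(-83, 90), Mul(-1, 4))) = Mul(Add(-3, 12), Add(Rational(-83, 90), -4)) = Mul(9, Rational(-443, 90)) = Rational(-443, 10)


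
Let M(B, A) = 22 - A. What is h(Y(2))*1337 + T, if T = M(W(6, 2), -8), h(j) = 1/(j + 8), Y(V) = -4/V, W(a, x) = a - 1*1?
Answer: 1517/6 ≈ 252.83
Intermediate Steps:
W(a, x) = -1 + a (W(a, x) = a - 1 = -1 + a)
h(j) = 1/(8 + j)
T = 30 (T = 22 - 1*(-8) = 22 + 8 = 30)
h(Y(2))*1337 + T = 1337/(8 - 4/2) + 30 = 1337/(8 - 4*½) + 30 = 1337/(8 - 2) + 30 = 1337/6 + 30 = 1517/6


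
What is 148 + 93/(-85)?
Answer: 12487/85 ≈ 146.91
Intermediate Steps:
148 + 93/(-85) = 148 + 93*(-1/85) = 148 - 93/85 = 12487/85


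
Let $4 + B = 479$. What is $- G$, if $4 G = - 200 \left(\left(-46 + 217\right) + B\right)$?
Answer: $32300$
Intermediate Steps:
$B = 475$ ($B = -4 + 479 = 475$)
$G = -32300$ ($G = \frac{\left(-200\right) \left(\left(-46 + 217\right) + 475\right)}{4} = \frac{\left(-200\right) \left(171 + 475\right)}{4} = \frac{\left(-200\right) 646}{4} = \frac{1}{4} \left(-129200\right) = -32300$)
$- G = \left(-1\right) \left(-32300\right) = 32300$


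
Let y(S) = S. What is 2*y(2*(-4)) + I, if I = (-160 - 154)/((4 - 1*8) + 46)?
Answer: -493/21 ≈ -23.476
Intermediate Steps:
I = -157/21 (I = -314/((4 - 8) + 46) = -314/(-4 + 46) = -314/42 = -314*1/42 = -157/21 ≈ -7.4762)
2*y(2*(-4)) + I = 2*(2*(-4)) - 157/21 = 2*(-8) - 157/21 = -16 - 157/21 = -493/21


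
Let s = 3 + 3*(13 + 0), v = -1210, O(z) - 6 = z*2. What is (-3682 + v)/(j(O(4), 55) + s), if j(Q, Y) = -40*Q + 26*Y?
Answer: -1223/228 ≈ -5.3640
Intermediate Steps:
O(z) = 6 + 2*z (O(z) = 6 + z*2 = 6 + 2*z)
s = 42 (s = 3 + 3*13 = 3 + 39 = 42)
(-3682 + v)/(j(O(4), 55) + s) = (-3682 - 1210)/((-40*(6 + 2*4) + 26*55) + 42) = -4892/((-40*(6 + 8) + 1430) + 42) = -4892/((-40*14 + 1430) + 42) = -4892/((-560 + 1430) + 42) = -4892/(870 + 42) = -4892/912 = -4892*1/912 = -1223/228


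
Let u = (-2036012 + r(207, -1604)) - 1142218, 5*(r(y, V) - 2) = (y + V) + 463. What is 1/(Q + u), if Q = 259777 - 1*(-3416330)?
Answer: 5/2488461 ≈ 2.0093e-6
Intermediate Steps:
r(y, V) = 473/5 + V/5 + y/5 (r(y, V) = 2 + ((y + V) + 463)/5 = 2 + ((V + y) + 463)/5 = 2 + (463 + V + y)/5 = 2 + (463/5 + V/5 + y/5) = 473/5 + V/5 + y/5)
Q = 3676107 (Q = 259777 + 3416330 = 3676107)
u = -15892074/5 (u = (-2036012 + (473/5 + (1/5)*(-1604) + (1/5)*207)) - 1142218 = (-2036012 + (473/5 - 1604/5 + 207/5)) - 1142218 = (-2036012 - 924/5) - 1142218 = -10180984/5 - 1142218 = -15892074/5 ≈ -3.1784e+6)
1/(Q + u) = 1/(3676107 - 15892074/5) = 1/(2488461/5) = 5/2488461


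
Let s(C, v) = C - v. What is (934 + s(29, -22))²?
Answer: 970225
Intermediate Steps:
(934 + s(29, -22))² = (934 + (29 - 1*(-22)))² = (934 + (29 + 22))² = (934 + 51)² = 985² = 970225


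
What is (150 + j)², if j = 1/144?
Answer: 466603201/20736 ≈ 22502.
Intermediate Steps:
j = 1/144 ≈ 0.0069444
(150 + j)² = (150 + 1/144)² = (21601/144)² = 466603201/20736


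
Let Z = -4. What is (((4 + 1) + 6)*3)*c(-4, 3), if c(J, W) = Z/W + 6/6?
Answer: -11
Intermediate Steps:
c(J, W) = 1 - 4/W (c(J, W) = -4/W + 6/6 = -4/W + 6*(⅙) = -4/W + 1 = 1 - 4/W)
(((4 + 1) + 6)*3)*c(-4, 3) = (((4 + 1) + 6)*3)*((-4 + 3)/3) = ((5 + 6)*3)*((⅓)*(-1)) = (11*3)*(-⅓) = 33*(-⅓) = -11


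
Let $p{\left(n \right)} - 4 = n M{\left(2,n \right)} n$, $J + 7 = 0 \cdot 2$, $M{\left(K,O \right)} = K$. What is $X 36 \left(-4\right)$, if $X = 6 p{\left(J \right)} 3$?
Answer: $-264384$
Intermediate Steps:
$J = -7$ ($J = -7 + 0 \cdot 2 = -7 + 0 = -7$)
$p{\left(n \right)} = 4 + 2 n^{2}$ ($p{\left(n \right)} = 4 + n 2 n = 4 + 2 n n = 4 + 2 n^{2}$)
$X = 1836$ ($X = 6 \left(4 + 2 \left(-7\right)^{2}\right) 3 = 6 \left(4 + 2 \cdot 49\right) 3 = 6 \left(4 + 98\right) 3 = 6 \cdot 102 \cdot 3 = 612 \cdot 3 = 1836$)
$X 36 \left(-4\right) = 1836 \cdot 36 \left(-4\right) = 1836 \left(-144\right) = -264384$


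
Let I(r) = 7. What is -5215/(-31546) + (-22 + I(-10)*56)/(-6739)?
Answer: 23471865/212588494 ≈ 0.11041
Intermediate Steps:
-5215/(-31546) + (-22 + I(-10)*56)/(-6739) = -5215/(-31546) + (-22 + 7*56)/(-6739) = -5215*(-1/31546) + (-22 + 392)*(-1/6739) = 5215/31546 + 370*(-1/6739) = 5215/31546 - 370/6739 = 23471865/212588494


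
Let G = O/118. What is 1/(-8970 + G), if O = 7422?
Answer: -59/525519 ≈ -0.00011227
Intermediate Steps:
G = 3711/59 (G = 7422/118 = 7422*(1/118) = 3711/59 ≈ 62.898)
1/(-8970 + G) = 1/(-8970 + 3711/59) = 1/(-525519/59) = -59/525519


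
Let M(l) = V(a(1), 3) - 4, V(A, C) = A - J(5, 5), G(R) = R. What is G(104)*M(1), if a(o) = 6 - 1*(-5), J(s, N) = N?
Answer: 208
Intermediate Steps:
a(o) = 11 (a(o) = 6 + 5 = 11)
V(A, C) = -5 + A (V(A, C) = A - 1*5 = A - 5 = -5 + A)
M(l) = 2 (M(l) = (-5 + 11) - 4 = 6 - 4 = 2)
G(104)*M(1) = 104*2 = 208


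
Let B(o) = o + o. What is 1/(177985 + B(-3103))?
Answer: 1/171779 ≈ 5.8214e-6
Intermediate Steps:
B(o) = 2*o
1/(177985 + B(-3103)) = 1/(177985 + 2*(-3103)) = 1/(177985 - 6206) = 1/171779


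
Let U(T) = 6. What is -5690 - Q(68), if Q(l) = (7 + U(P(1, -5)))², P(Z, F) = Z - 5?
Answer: -5859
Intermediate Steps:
P(Z, F) = -5 + Z
Q(l) = 169 (Q(l) = (7 + 6)² = 13² = 169)
-5690 - Q(68) = -5690 - 1*169 = -5690 - 169 = -5859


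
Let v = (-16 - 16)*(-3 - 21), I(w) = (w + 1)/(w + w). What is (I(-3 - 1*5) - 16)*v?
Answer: -11952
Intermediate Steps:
I(w) = (1 + w)/(2*w) (I(w) = (1 + w)/((2*w)) = (1 + w)*(1/(2*w)) = (1 + w)/(2*w))
v = 768 (v = -32*(-24) = 768)
(I(-3 - 1*5) - 16)*v = ((1 + (-3 - 1*5))/(2*(-3 - 1*5)) - 16)*768 = ((1 + (-3 - 5))/(2*(-3 - 5)) - 16)*768 = ((½)*(1 - 8)/(-8) - 16)*768 = ((½)*(-⅛)*(-7) - 16)*768 = (7/16 - 16)*768 = -249/16*768 = -11952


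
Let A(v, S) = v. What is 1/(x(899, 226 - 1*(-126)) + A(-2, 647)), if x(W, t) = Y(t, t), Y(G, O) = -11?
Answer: -1/13 ≈ -0.076923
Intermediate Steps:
x(W, t) = -11
1/(x(899, 226 - 1*(-126)) + A(-2, 647)) = 1/(-11 - 2) = 1/(-13) = -1/13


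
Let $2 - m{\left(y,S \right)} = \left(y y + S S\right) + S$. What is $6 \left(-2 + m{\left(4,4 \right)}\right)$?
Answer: $-216$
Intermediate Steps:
$m{\left(y,S \right)} = 2 - S - S^{2} - y^{2}$ ($m{\left(y,S \right)} = 2 - \left(\left(y y + S S\right) + S\right) = 2 - \left(\left(y^{2} + S^{2}\right) + S\right) = 2 - \left(\left(S^{2} + y^{2}\right) + S\right) = 2 - \left(S + S^{2} + y^{2}\right) = 2 - S - S^{2} - y^{2}$)
$6 \left(-2 + m{\left(4,4 \right)}\right) = 6 \left(-2 - 34\right) = 6 \left(-36\right) = -216$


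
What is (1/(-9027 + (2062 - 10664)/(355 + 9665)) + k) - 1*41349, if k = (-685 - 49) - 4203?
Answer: -2093495928316/45229571 ≈ -46286.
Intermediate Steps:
k = -4937 (k = -734 - 4203 = -4937)
(1/(-9027 + (2062 - 10664)/(355 + 9665)) + k) - 1*41349 = (1/(-9027 + (2062 - 10664)/(355 + 9665)) - 4937) - 1*41349 = (1/(-9027 - 8602/10020) - 4937) - 41349 = (1/(-9027 - 8602*1/10020) - 4937) - 41349 = (1/(-9027 - 4301/5010) - 4937) - 41349 = (1/(-45229571/5010) - 4937) - 41349 = (-5010/45229571 - 4937) - 41349 = -223298397037/45229571 - 41349 = -2093495928316/45229571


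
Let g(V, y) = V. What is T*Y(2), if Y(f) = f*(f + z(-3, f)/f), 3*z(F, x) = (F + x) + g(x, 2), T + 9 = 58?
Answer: 637/3 ≈ 212.33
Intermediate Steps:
T = 49 (T = -9 + 58 = 49)
z(F, x) = F/3 + 2*x/3 (z(F, x) = ((F + x) + x)/3 = (F + 2*x)/3 = F/3 + 2*x/3)
Y(f) = f*(f + (-1 + 2*f/3)/f) (Y(f) = f*(f + ((1/3)*(-3) + 2*f/3)/f) = f*(f + (-1 + 2*f/3)/f))
T*Y(2) = 49*(-1 + 2**2 + (2/3)*2) = 49*(-1 + 4 + 4/3) = 49*(13/3) = 637/3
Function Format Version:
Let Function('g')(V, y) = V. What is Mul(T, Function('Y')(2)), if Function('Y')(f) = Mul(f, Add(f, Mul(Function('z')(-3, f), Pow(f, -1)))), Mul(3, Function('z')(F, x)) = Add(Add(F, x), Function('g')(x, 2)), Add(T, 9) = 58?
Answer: Rational(637, 3) ≈ 212.33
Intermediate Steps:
T = 49 (T = Add(-9, 58) = 49)
Function('z')(F, x) = Add(Mul(Rational(1, 3), F), Mul(Rational(2, 3), x)) (Function('z')(F, x) = Mul(Rational(1, 3), Add(Add(F, x), x)) = Mul(Rational(1, 3), Add(F, Mul(2, x))) = Add(Mul(Rational(1, 3), F), Mul(Rational(2, 3), x)))
Function('Y')(f) = Mul(f, Add(f, Mul(Pow(f, -1), Add(-1, Mul(Rational(2, 3), f))))) (Function('Y')(f) = Mul(f, Add(f, Mul(Add(Mul(Rational(1, 3), -3), Mul(Rational(2, 3), f)), Pow(f, -1)))) = Mul(f, Add(f, Mul(Add(-1, Mul(Rational(2, 3), f)), Pow(f, -1)))) = Mul(f, Add(f, Mul(Pow(f, -1), Add(-1, Mul(Rational(2, 3), f))))))
Mul(T, Function('Y')(2)) = Mul(49, Add(-1, Pow(2, 2), Mul(Rational(2, 3), 2))) = Mul(49, Add(-1, 4, Rational(4, 3))) = Mul(49, Rational(13, 3)) = Rational(637, 3)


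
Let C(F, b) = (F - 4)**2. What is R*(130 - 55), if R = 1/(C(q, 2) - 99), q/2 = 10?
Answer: 75/157 ≈ 0.47771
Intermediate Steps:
q = 20 (q = 2*10 = 20)
C(F, b) = (-4 + F)**2
R = 1/157 (R = 1/((-4 + 20)**2 - 99) = 1/(16**2 - 99) = 1/(256 - 99) = 1/157 ≈ 0.0063694)
R*(130 - 55) = (130 - 55)/157 = (1/157)*75 = 75/157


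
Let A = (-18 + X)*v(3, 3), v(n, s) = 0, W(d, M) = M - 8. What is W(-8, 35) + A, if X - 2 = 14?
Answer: 27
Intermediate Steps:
X = 16 (X = 2 + 14 = 16)
W(d, M) = -8 + M
A = 0 (A = (-18 + 16)*0 = -2*0 = 0)
W(-8, 35) + A = (-8 + 35) + 0 = 27 + 0 = 27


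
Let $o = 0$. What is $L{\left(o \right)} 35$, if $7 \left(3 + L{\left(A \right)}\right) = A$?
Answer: $-105$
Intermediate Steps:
$L{\left(A \right)} = -3 + \frac{A}{7}$
$L{\left(o \right)} 35 = \left(-3 + \frac{1}{7} \cdot 0\right) 35 = \left(-3 + 0\right) 35 = \left(-3\right) 35 = -105$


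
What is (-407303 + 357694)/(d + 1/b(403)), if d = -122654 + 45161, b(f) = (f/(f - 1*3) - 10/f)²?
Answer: 65518896854691/102344091313607 ≈ 0.64018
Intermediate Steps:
b(f) = (-10/f + f/(-3 + f))² (b(f) = (f/(f - 3) - 10/f)² = (f/(-3 + f) - 10/f)² = (-10/f + f/(-3 + f))²)
d = -77493
(-407303 + 357694)/(d + 1/b(403)) = (-407303 + 357694)/(-77493 + 1/((30 + 403² - 10*403)²/(403²*(-3 + 403)²))) = -49609/(-77493 + 1/((1/162409)*(30 + 162409 - 4030)²/400²)) = -49609/(-77493 + 1/((1/162409)*(1/160000)*158409²)) = -49609/(-77493 + 1/((1/162409)*(1/160000)*25093411281)) = -49609/(-77493 + 1/(25093411281/25985440000)) = -49609/(-77493 + 25985440000/25093411281) = -49609/(-1944537734958533/25093411281) = -49609*(-25093411281/1944537734958533) = 65518896854691/102344091313607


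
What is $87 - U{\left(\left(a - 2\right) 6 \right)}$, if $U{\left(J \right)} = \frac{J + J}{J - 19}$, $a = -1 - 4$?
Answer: $\frac{5223}{61} \approx 85.623$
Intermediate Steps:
$a = -5$
$U{\left(J \right)} = \frac{2 J}{-19 + J}$
$87 - U{\left(\left(a - 2\right) 6 \right)} = 87 - \frac{2 \left(-5 - 2\right) 6}{-19 + \left(-5 - 2\right) 6} = 87 - \frac{2 \left(\left(-7\right) 6\right)}{-19 - 42} = 87 - 2 \left(-42\right) \frac{1}{-19 - 42} = 87 - 2 \left(-42\right) \frac{1}{-61} = 87 - 2 \left(-42\right) \left(- \frac{1}{61}\right) = 87 - \frac{84}{61} = \frac{5223}{61}$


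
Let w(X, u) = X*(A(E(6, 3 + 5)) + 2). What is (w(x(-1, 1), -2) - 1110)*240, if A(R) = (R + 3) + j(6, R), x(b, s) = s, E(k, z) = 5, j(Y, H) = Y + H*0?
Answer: -262560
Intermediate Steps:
j(Y, H) = Y (j(Y, H) = Y + 0 = Y)
A(R) = 9 + R (A(R) = (R + 3) + 6 = (3 + R) + 6 = 9 + R)
w(X, u) = 16*X (w(X, u) = X*((9 + 5) + 2) = X*(14 + 2) = X*16 = 16*X)
(w(x(-1, 1), -2) - 1110)*240 = (16*1 - 1110)*240 = (16 - 1110)*240 = -1094*240 = -262560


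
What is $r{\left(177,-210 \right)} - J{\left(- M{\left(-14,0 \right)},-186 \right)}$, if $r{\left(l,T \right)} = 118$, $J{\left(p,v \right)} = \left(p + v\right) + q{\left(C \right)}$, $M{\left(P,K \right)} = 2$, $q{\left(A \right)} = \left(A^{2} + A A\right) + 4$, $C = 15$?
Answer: $-148$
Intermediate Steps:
$q{\left(A \right)} = 4 + 2 A^{2}$ ($q{\left(A \right)} = \left(A^{2} + A^{2}\right) + 4 = 2 A^{2} + 4 = 4 + 2 A^{2}$)
$J{\left(p,v \right)} = 454 + p + v$ ($J{\left(p,v \right)} = \left(p + v\right) + \left(4 + 2 \cdot 15^{2}\right) = \left(p + v\right) + \left(4 + 2 \cdot 225\right) = \left(p + v\right) + \left(4 + 450\right) = \left(p + v\right) + 454 = 454 + p + v$)
$r{\left(177,-210 \right)} - J{\left(- M{\left(-14,0 \right)},-186 \right)} = 118 - \left(454 - 2 - 186\right) = 118 - 266 = -148$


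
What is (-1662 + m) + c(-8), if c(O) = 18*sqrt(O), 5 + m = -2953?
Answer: -4620 + 36*I*sqrt(2) ≈ -4620.0 + 50.912*I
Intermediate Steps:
m = -2958 (m = -5 - 2953 = -2958)
(-1662 + m) + c(-8) = (-1662 - 2958) + 18*sqrt(-8) = -4620 + 18*(2*I*sqrt(2)) = -4620 + 36*I*sqrt(2)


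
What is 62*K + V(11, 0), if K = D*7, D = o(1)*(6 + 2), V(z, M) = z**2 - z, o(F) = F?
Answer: 3582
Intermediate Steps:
D = 8 (D = 1*(6 + 2) = 1*8 = 8)
K = 56 (K = 8*7 = 56)
62*K + V(11, 0) = 62*56 + 11*(-1 + 11) = 3472 + 11*10 = 3472 + 110 = 3582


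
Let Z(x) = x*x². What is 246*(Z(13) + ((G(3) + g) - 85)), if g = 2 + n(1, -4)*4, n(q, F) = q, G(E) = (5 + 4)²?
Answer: 540954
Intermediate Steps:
Z(x) = x³
G(E) = 81 (G(E) = 9² = 81)
g = 6 (g = 2 + 1*4 = 2 + 4 = 6)
246*(Z(13) + ((G(3) + g) - 85)) = 246*(13³ + ((81 + 6) - 85)) = 246*(2197 + (87 - 85)) = 246*(2197 + 2) = 246*2199 = 540954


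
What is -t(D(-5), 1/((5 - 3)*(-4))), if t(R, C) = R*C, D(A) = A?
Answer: -5/8 ≈ -0.62500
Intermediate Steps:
t(R, C) = C*R
-t(D(-5), 1/((5 - 3)*(-4))) = -(-5)/((5 - 3)*(-4)) = -(-5)/(2*(-4)) = -(-5)/(-8) = -(-1)*(-5)/8 = -1*5/8 = -5/8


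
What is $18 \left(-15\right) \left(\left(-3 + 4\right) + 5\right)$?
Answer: $-1620$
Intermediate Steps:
$18 \left(-15\right) \left(\left(-3 + 4\right) + 5\right) = - 270 \left(1 + 5\right) = \left(-270\right) 6 = -1620$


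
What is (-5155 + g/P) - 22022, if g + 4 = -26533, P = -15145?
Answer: -411569128/15145 ≈ -27175.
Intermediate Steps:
g = -26537 (g = -4 - 26533 = -26537)
(-5155 + g/P) - 22022 = (-5155 - 26537/(-15145)) - 22022 = (-5155 - 26537*(-1/15145)) - 22022 = (-5155 + 26537/15145) - 22022 = -78045938/15145 - 22022 = -411569128/15145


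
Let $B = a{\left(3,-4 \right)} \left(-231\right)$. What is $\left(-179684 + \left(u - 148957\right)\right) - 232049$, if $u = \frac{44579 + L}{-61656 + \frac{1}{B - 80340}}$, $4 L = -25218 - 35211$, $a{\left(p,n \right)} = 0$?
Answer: $- \frac{2777348346418685}{4953443041} \approx -5.6069 \cdot 10^{5}$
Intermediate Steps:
$B = 0$ ($B = 0 \left(-231\right) = 0$)
$L = - \frac{60429}{4}$ ($L = \frac{-25218 - 35211}{4} = \frac{1}{4} \left(-60429\right) = - \frac{60429}{4} \approx -15107.0$)
$u = - \frac{2367760395}{4953443041}$ ($u = \frac{44579 - \frac{60429}{4}}{-61656 + \frac{1}{0 - 80340}} = \frac{117887}{4 \left(-61656 + \frac{1}{-80340}\right)} = \frac{117887}{4 \left(-61656 - \frac{1}{80340}\right)} = \frac{117887}{4 \left(- \frac{4953443041}{80340}\right)} = \frac{117887}{4} \left(- \frac{80340}{4953443041}\right) = - \frac{2367760395}{4953443041} \approx -0.478$)
$\left(-179684 + \left(u - 148957\right)\right) - 232049 = \left(-179684 - \frac{737852382818632}{4953443041}\right) - 232049 = - \frac{1627906842197676}{4953443041} - 232049 = - \frac{2777348346418685}{4953443041}$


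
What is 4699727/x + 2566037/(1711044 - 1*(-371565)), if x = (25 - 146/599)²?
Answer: 130088836073059780/16961634755547 ≈ 7669.6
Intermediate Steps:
x = 219899241/358801 (x = (25 - 146*1/599)² = (25 - 146/599)² = (14829/599)² = 219899241/358801 ≈ 612.87)
4699727/x + 2566037/(1711044 - 1*(-371565)) = 4699727/(219899241/358801) + 2566037/(1711044 - 1*(-371565)) = 4699727*(358801/219899241) + 2566037/(1711044 + 371565) = 1686266747327/219899241 + 2566037/2082609 = 130088836073059780/16961634755547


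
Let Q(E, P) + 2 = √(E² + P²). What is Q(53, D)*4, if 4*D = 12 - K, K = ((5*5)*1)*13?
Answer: -8 + √142913 ≈ 370.04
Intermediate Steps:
K = 325 (K = (25*1)*13 = 25*13 = 325)
D = -313/4 (D = (12 - 1*325)/4 = (12 - 325)/4 = (¼)*(-313) = -313/4 ≈ -78.250)
Q(E, P) = -2 + √(E² + P²)
Q(53, D)*4 = (-2 + √(53² + (-313/4)²))*4 = (-2 + √(2809 + 97969/16))*4 = (-2 + √(142913/16))*4 = (-2 + √142913/4)*4 = -8 + √142913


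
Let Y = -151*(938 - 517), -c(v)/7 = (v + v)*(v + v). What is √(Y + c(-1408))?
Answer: I*√55572563 ≈ 7454.7*I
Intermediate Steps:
c(v) = -28*v² (c(v) = -7*(v + v)*(v + v) = -7*2*v*2*v = -28*v²)
Y = -63571 (Y = -151*421 = -63571)
√(Y + c(-1408)) = √(-63571 - 28*(-1408)²) = √(-63571 - 28*1982464) = √(-63571 - 55508992) = √(-55572563) = I*√55572563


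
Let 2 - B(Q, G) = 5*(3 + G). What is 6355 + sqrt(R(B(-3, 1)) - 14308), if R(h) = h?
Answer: 6355 + I*sqrt(14326) ≈ 6355.0 + 119.69*I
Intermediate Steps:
B(Q, G) = -13 - 5*G (B(Q, G) = 2 - 5*(3 + G) = 2 - (15 + 5*G) = 2 + (-15 - 5*G) = -13 - 5*G)
6355 + sqrt(R(B(-3, 1)) - 14308) = 6355 + sqrt((-13 - 5*1) - 14308) = 6355 + sqrt((-13 - 5) - 14308) = 6355 + sqrt(-18 - 14308) = 6355 + sqrt(-14326) = 6355 + I*sqrt(14326)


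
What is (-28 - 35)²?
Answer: 3969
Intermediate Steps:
(-28 - 35)² = (-63)² = 3969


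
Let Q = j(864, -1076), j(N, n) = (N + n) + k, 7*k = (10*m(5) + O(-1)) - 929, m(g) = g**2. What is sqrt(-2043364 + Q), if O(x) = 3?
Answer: 38*I*sqrt(69349)/7 ≈ 1429.6*I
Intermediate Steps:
k = -676/7 (k = ((10*5**2 + 3) - 929)/7 = ((10*25 + 3) - 929)/7 = ((250 + 3) - 929)/7 = (253 - 929)/7 = (1/7)*(-676) = -676/7 ≈ -96.571)
j(N, n) = -676/7 + N + n (j(N, n) = (N + n) - 676/7 = -676/7 + N + n)
Q = -2160/7 (Q = -676/7 + 864 - 1076 = -2160/7 ≈ -308.57)
sqrt(-2043364 + Q) = sqrt(-2043364 - 2160/7) = sqrt(-14305708/7) = 38*I*sqrt(69349)/7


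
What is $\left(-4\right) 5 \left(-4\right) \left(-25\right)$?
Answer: $-2000$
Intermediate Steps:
$\left(-4\right) 5 \left(-4\right) \left(-25\right) = \left(-20\right) \left(-4\right) \left(-25\right) = 80 \left(-25\right) = -2000$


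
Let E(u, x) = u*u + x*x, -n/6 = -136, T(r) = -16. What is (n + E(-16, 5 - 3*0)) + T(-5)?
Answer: 1081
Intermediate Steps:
n = 816 (n = -6*(-136) = 816)
E(u, x) = u**2 + x**2
(n + E(-16, 5 - 3*0)) + T(-5) = (816 + ((-16)**2 + (5 - 3*0)**2)) - 16 = (816 + (256 + (5 + 0)**2)) - 16 = (816 + (256 + 5**2)) - 16 = (816 + (256 + 25)) - 16 = (816 + 281) - 16 = 1097 - 16 = 1081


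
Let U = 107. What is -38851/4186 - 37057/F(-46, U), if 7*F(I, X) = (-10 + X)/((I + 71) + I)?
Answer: 22798959947/406042 ≈ 56149.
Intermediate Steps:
F(I, X) = (-10 + X)/(7*(71 + 2*I)) (F(I, X) = ((-10 + X)/((I + 71) + I))/7 = ((-10 + X)/((71 + I) + I))/7 = ((-10 + X)/(71 + 2*I))/7 = (-10 + X)/(7*(71 + 2*I)))
-38851/4186 - 37057/F(-46, U) = -38851/4186 - 37057*7*(71 + 2*(-46))/(-10 + 107) = -38851*1/4186 - 37057/((⅐)*97/(71 - 92)) = -38851/4186 - 37057/((⅐)*97/(-21)) = -38851/4186 - 37057/((⅐)*(-1/21)*97) = -38851/4186 - 37057/(-97/147) = -38851/4186 - 37057*(-147/97) = -38851/4186 + 5447379/97 = 22798959947/406042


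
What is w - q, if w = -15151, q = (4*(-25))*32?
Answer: -11951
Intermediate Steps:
q = -3200 (q = -100*32 = -3200)
w - q = -15151 - 1*(-3200) = -15151 + 3200 = -11951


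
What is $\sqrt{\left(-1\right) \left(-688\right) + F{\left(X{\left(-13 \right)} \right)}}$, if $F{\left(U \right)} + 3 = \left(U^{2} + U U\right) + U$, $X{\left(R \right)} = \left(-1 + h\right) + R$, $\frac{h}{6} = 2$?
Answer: $\sqrt{691} \approx 26.287$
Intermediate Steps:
$h = 12$ ($h = 6 \cdot 2 = 12$)
$X{\left(R \right)} = 11 + R$ ($X{\left(R \right)} = \left(-1 + 12\right) + R = 11 + R$)
$F{\left(U \right)} = -3 + U + 2 U^{2}$ ($F{\left(U \right)} = -3 + \left(\left(U^{2} + U U\right) + U\right) = -3 + \left(\left(U^{2} + U^{2}\right) + U\right) = -3 + \left(2 U^{2} + U\right) = -3 + \left(U + 2 U^{2}\right) = -3 + U + 2 U^{2}$)
$\sqrt{\left(-1\right) \left(-688\right) + F{\left(X{\left(-13 \right)} \right)}} = \sqrt{\left(-1\right) \left(-688\right) + \left(-3 + \left(11 - 13\right) + 2 \left(11 - 13\right)^{2}\right)} = \sqrt{688 - \left(5 - 8\right)} = \sqrt{688 - -3} = \sqrt{688 + 3} = \sqrt{691}$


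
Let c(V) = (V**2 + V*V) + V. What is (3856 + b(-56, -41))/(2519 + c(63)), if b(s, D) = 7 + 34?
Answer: 3897/10520 ≈ 0.37044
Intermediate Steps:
b(s, D) = 41
c(V) = V + 2*V**2 (c(V) = (V**2 + V**2) + V = 2*V**2 + V = V + 2*V**2)
(3856 + b(-56, -41))/(2519 + c(63)) = (3856 + 41)/(2519 + 63*(1 + 2*63)) = 3897/(2519 + 63*(1 + 126)) = 3897/(2519 + 63*127) = 3897/(2519 + 8001) = 3897/10520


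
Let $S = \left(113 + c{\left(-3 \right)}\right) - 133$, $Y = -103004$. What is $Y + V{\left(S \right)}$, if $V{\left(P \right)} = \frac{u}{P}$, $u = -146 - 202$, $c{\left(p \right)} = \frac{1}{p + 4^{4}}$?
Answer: $- \frac{521009192}{5059} \approx -1.0299 \cdot 10^{5}$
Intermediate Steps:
$c{\left(p \right)} = \frac{1}{256 + p}$ ($c{\left(p \right)} = \frac{1}{p + 256} = \frac{1}{256 + p}$)
$S = - \frac{5059}{253}$ ($S = \left(113 + \frac{1}{256 - 3}\right) - 133 = \left(113 + \frac{1}{253}\right) - 133 = \frac{28590}{253} - 133 = - \frac{5059}{253} \approx -19.996$)
$u = -348$
$V{\left(P \right)} = - \frac{348}{P}$
$Y + V{\left(S \right)} = -103004 - \frac{348}{- \frac{5059}{253}} = -103004 - - \frac{88044}{5059} = -103004 + \frac{88044}{5059} = - \frac{521009192}{5059}$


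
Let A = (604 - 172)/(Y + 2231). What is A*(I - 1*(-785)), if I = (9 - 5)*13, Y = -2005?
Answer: 180792/113 ≈ 1599.9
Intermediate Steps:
A = 216/113 (A = (604 - 172)/(-2005 + 2231) = 432/226 = 432*(1/226) = 216/113 ≈ 1.9115)
I = 52 (I = 4*13 = 52)
A*(I - 1*(-785)) = 216*(52 - 1*(-785))/113 = 216*(52 + 785)/113 = (216/113)*837 = 180792/113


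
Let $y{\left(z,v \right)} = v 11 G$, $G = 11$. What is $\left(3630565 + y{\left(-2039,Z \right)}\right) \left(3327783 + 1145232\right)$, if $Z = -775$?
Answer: $15820114721850$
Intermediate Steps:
$y{\left(z,v \right)} = 121 v$ ($y{\left(z,v \right)} = v 11 \cdot 11 = 11 v 11 = 121 v$)
$\left(3630565 + y{\left(-2039,Z \right)}\right) \left(3327783 + 1145232\right) = \left(3630565 + 121 \left(-775\right)\right) \left(3327783 + 1145232\right) = \left(3630565 - 93775\right) 4473015 = 3536790 \cdot 4473015 = 15820114721850$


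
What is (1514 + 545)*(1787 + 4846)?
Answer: 13657347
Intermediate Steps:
(1514 + 545)*(1787 + 4846) = 2059*6633 = 13657347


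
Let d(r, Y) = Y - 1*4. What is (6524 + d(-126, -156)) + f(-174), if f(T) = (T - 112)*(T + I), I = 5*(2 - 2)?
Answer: 56128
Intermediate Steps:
I = 0 (I = 5*0 = 0)
d(r, Y) = -4 + Y (d(r, Y) = Y - 4 = -4 + Y)
f(T) = T*(-112 + T) (f(T) = (T - 112)*(T + 0) = (-112 + T)*T = T*(-112 + T))
(6524 + d(-126, -156)) + f(-174) = (6524 + (-4 - 156)) - 174*(-112 - 174) = (6524 - 160) - 174*(-286) = 6364 + 49764 = 56128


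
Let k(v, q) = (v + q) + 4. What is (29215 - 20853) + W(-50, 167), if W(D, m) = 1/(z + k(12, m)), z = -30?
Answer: 1279387/153 ≈ 8362.0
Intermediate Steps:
k(v, q) = 4 + q + v (k(v, q) = (q + v) + 4 = 4 + q + v)
W(D, m) = 1/(-14 + m) (W(D, m) = 1/(-30 + (4 + m + 12)) = 1/(-30 + (16 + m)) = 1/(-14 + m))
(29215 - 20853) + W(-50, 167) = (29215 - 20853) + 1/(-14 + 167) = 8362 + 1/153 = 1279387/153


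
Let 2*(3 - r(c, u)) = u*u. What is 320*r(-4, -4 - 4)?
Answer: -9280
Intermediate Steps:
r(c, u) = 3 - u²/2 (r(c, u) = 3 - u*u/2 = 3 - u²/2)
320*r(-4, -4 - 4) = 320*(3 - (-4 - 4)²/2) = 320*(3 - ½*(-8)²) = 320*(3 - ½*64) = 320*(3 - 32) = 320*(-29) = -9280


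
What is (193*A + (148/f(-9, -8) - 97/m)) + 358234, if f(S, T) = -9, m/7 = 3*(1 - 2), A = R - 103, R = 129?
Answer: 22884131/63 ≈ 3.6324e+5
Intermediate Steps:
A = 26 (A = 129 - 103 = 26)
m = -21 (m = 7*(3*(1 - 2)) = 7*(3*(-1)) = 7*(-3) = -21)
(193*A + (148/f(-9, -8) - 97/m)) + 358234 = (193*26 + (148/(-9) - 97/(-21))) + 358234 = (5018 + (148*(-⅑) - 97*(-1/21))) + 358234 = (5018 + (-148/9 + 97/21)) + 358234 = (5018 - 745/63) + 358234 = 315389/63 + 358234 = 22884131/63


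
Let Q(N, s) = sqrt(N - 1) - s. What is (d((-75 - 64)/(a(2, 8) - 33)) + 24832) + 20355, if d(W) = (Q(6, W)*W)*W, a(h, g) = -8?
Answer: 3111647608/68921 + 19321*sqrt(5)/1681 ≈ 45174.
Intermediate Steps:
Q(N, s) = sqrt(-1 + N) - s
d(W) = W**2*(sqrt(5) - W) (d(W) = ((sqrt(-1 + 6) - W)*W)*W = ((sqrt(5) - W)*W)*W = (W*(sqrt(5) - W))*W = W**2*(sqrt(5) - W))
(d((-75 - 64)/(a(2, 8) - 33)) + 24832) + 20355 = (((-75 - 64)/(-8 - 33))**2*(sqrt(5) - (-75 - 64)/(-8 - 33)) + 24832) + 20355 = ((-139/(-41))**2*(sqrt(5) - (-139)/(-41)) + 24832) + 20355 = ((-139*(-1/41))**2*(sqrt(5) - (-139)*(-1)/41) + 24832) + 20355 = ((139/41)**2*(sqrt(5) - 1*139/41) + 24832) + 20355 = (19321*(sqrt(5) - 139/41)/1681 + 24832) + 20355 = (19321*(-139/41 + sqrt(5))/1681 + 24832) + 20355 = ((-2685619/68921 + 19321*sqrt(5)/1681) + 24832) + 20355 = (1708760653/68921 + 19321*sqrt(5)/1681) + 20355 = 3111647608/68921 + 19321*sqrt(5)/1681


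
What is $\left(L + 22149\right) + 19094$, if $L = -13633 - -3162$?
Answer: $30772$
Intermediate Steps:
$L = -10471$ ($L = -13633 + 3162 = -10471$)
$\left(L + 22149\right) + 19094 = \left(-10471 + 22149\right) + 19094 = 11678 + 19094 = 30772$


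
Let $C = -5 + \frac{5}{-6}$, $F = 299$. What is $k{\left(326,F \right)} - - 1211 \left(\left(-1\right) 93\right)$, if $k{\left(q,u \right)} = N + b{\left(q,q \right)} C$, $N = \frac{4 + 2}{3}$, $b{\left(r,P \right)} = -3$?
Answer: $- \frac{225207}{2} \approx -1.126 \cdot 10^{5}$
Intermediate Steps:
$N = 2$ ($N = 6 \cdot \frac{1}{3} = 2$)
$C = - \frac{35}{6}$ ($C = -5 + 5 \left(- \frac{1}{6}\right) = -5 - \frac{5}{6} = - \frac{35}{6} \approx -5.8333$)
$k{\left(q,u \right)} = \frac{39}{2}$ ($k{\left(q,u \right)} = 2 - - \frac{35}{2} = 2 + \frac{35}{2} = \frac{39}{2}$)
$k{\left(326,F \right)} - - 1211 \left(\left(-1\right) 93\right) = \frac{39}{2} - - 1211 \left(\left(-1\right) 93\right) = \frac{39}{2} - \left(-1211\right) \left(-93\right) = \frac{39}{2} - 112623 = - \frac{225207}{2}$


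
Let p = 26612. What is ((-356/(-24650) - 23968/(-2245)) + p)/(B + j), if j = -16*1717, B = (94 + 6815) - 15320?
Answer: -147327973142/198573830775 ≈ -0.74193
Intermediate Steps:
B = -8411 (B = 6909 - 15320 = -8411)
j = -27472
((-356/(-24650) - 23968/(-2245)) + p)/(B + j) = ((-356/(-24650) - 23968/(-2245)) + 26612)/(-8411 - 27472) = ((-356*(-1/24650) - 23968*(-1/2245)) + 26612)/(-35883) = ((178/12325 + 23968/2245) + 26612)*(-1/35883) = (59161042/5533925 + 26612)*(-1/35883) = (147327973142/5533925)*(-1/35883) = -147327973142/198573830775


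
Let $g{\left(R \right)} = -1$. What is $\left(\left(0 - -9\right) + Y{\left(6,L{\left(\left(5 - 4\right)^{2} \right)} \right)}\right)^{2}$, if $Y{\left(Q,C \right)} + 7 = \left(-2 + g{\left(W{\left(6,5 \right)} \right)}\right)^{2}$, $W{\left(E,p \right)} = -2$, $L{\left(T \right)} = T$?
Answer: $121$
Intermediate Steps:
$Y{\left(Q,C \right)} = 2$ ($Y{\left(Q,C \right)} = -7 + \left(-2 - 1\right)^{2} = -7 + \left(-3\right)^{2} = -7 + 9 = 2$)
$\left(\left(0 - -9\right) + Y{\left(6,L{\left(\left(5 - 4\right)^{2} \right)} \right)}\right)^{2} = \left(\left(0 - -9\right) + 2\right)^{2} = \left(\left(0 + 9\right) + 2\right)^{2} = \left(9 + 2\right)^{2} = 11^{2} = 121$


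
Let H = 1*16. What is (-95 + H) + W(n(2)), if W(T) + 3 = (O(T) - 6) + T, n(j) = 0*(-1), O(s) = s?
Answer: -88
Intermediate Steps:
H = 16
n(j) = 0
W(T) = -9 + 2*T (W(T) = -3 + ((T - 6) + T) = -3 + ((-6 + T) + T) = -3 + (-6 + 2*T) = -9 + 2*T)
(-95 + H) + W(n(2)) = (-95 + 16) + (-9 + 2*0) = -79 + (-9 + 0) = -79 - 9 = -88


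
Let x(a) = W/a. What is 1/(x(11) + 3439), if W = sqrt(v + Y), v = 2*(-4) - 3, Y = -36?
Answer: 416119/1431033288 - 11*I*sqrt(47)/1431033288 ≈ 0.00029078 - 5.2698e-8*I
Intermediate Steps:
v = -11 (v = -8 - 3 = -11)
W = I*sqrt(47) (W = sqrt(-11 - 36) = sqrt(-47) = I*sqrt(47) ≈ 6.8557*I)
x(a) = I*sqrt(47)/a (x(a) = (I*sqrt(47))/a = I*sqrt(47)/a)
1/(x(11) + 3439) = 1/(I*sqrt(47)/11 + 3439) = 1/(3439 + I*sqrt(47)/11)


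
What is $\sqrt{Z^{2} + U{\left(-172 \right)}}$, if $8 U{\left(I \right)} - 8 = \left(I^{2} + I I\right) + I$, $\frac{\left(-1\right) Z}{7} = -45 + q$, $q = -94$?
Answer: $\frac{\sqrt{3816418}}{2} \approx 976.78$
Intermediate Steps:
$Z = 973$ ($Z = - 7 \left(-45 - 94\right) = \left(-7\right) \left(-139\right) = 973$)
$U{\left(I \right)} = 1 + \frac{I^{2}}{4} + \frac{I}{8}$ ($U{\left(I \right)} = 1 + \frac{\left(I^{2} + I I\right) + I}{8} = 1 + \frac{\left(I^{2} + I^{2}\right) + I}{8} = 1 + \frac{2 I^{2} + I}{8} = 1 + \frac{I + 2 I^{2}}{8} = 1 + \left(\frac{I^{2}}{4} + \frac{I}{8}\right) = 1 + \frac{I^{2}}{4} + \frac{I}{8}$)
$\sqrt{Z^{2} + U{\left(-172 \right)}} = \sqrt{973^{2} + \left(1 + \frac{\left(-172\right)^{2}}{4} + \frac{1}{8} \left(-172\right)\right)} = \sqrt{946729 + \left(1 + \frac{1}{4} \cdot 29584 - \frac{43}{2}\right)} = \sqrt{946729 + \left(1 + 7396 - \frac{43}{2}\right)} = \sqrt{946729 + \frac{14751}{2}} = \sqrt{\frac{1908209}{2}} = \frac{\sqrt{3816418}}{2}$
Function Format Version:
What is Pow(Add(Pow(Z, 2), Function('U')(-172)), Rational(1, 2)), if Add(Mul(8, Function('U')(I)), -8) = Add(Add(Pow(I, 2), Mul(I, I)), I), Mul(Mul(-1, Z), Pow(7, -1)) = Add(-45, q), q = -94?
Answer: Mul(Rational(1, 2), Pow(3816418, Rational(1, 2))) ≈ 976.78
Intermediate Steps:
Z = 973 (Z = Mul(-7, Add(-45, -94)) = Mul(-7, -139) = 973)
Function('U')(I) = Add(1, Mul(Rational(1, 4), Pow(I, 2)), Mul(Rational(1, 8), I)) (Function('U')(I) = Add(1, Mul(Rational(1, 8), Add(Add(Pow(I, 2), Mul(I, I)), I))) = Add(1, Mul(Rational(1, 8), Add(Add(Pow(I, 2), Pow(I, 2)), I))) = Add(1, Mul(Rational(1, 8), Add(Mul(2, Pow(I, 2)), I))) = Add(1, Mul(Rational(1, 8), Add(I, Mul(2, Pow(I, 2))))) = Add(1, Add(Mul(Rational(1, 4), Pow(I, 2)), Mul(Rational(1, 8), I))) = Add(1, Mul(Rational(1, 4), Pow(I, 2)), Mul(Rational(1, 8), I)))
Pow(Add(Pow(Z, 2), Function('U')(-172)), Rational(1, 2)) = Pow(Add(Pow(973, 2), Add(1, Mul(Rational(1, 4), Pow(-172, 2)), Mul(Rational(1, 8), -172))), Rational(1, 2)) = Pow(Add(946729, Add(1, Mul(Rational(1, 4), 29584), Rational(-43, 2))), Rational(1, 2)) = Pow(Add(946729, Add(1, 7396, Rational(-43, 2))), Rational(1, 2)) = Pow(Add(946729, Rational(14751, 2)), Rational(1, 2)) = Pow(Rational(1908209, 2), Rational(1, 2)) = Mul(Rational(1, 2), Pow(3816418, Rational(1, 2)))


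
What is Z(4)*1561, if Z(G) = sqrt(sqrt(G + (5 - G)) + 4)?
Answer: 1561*sqrt(4 + sqrt(5)) ≈ 3898.1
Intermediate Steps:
Z(G) = sqrt(4 + sqrt(5)) (Z(G) = sqrt(sqrt(5) + 4) = sqrt(4 + sqrt(5)))
Z(4)*1561 = sqrt(4 + sqrt(5))*1561 = 1561*sqrt(4 + sqrt(5))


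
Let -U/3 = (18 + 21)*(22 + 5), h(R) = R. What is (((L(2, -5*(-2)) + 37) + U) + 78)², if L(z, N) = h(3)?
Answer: 9247681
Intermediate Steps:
U = -3159 (U = -3*(18 + 21)*(22 + 5) = -117*27 = -3*1053 = -3159)
L(z, N) = 3
(((L(2, -5*(-2)) + 37) + U) + 78)² = (((3 + 37) - 3159) + 78)² = ((40 - 3159) + 78)² = (-3119 + 78)² = (-3041)² = 9247681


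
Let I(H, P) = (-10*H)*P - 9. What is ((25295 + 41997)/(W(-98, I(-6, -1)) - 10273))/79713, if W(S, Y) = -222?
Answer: -67292/836587935 ≈ -8.0436e-5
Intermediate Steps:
I(H, P) = -9 - 10*H*P (I(H, P) = -10*H*P - 9 = -9 - 10*H*P)
((25295 + 41997)/(W(-98, I(-6, -1)) - 10273))/79713 = ((25295 + 41997)/(-222 - 10273))/79713 = (67292/(-10495))*(1/79713) = (67292*(-1/10495))*(1/79713) = -67292/10495*1/79713 = -67292/836587935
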